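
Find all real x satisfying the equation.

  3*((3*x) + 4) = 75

Step 1. [3*((3*x) + 4) = 75] 3·(inner) — divide through by 3. So div: (3*x) + 4 = 25.
Step 2. [(3*x) + 4 = 25] subtract 4: x sits inside (… + 4), so sub: 3*x = 21.
Step 3. [3*x = 21] 3 out front; divide by 3, so div: x = 7.

Answer: x ∈ {7}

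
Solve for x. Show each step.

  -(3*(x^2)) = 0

Step 1. [-(3*(x^2)) = 0] leading − — multiply by −1 ⇒ neg: 3*(x^2) = 0.
Step 2. [3*(x^2) = 0] leading coefficient 3: divide by 3. So div: x^2 = 0.
Step 3. [x^2 = 0] LHS squared, RHS 0 ≥ 0: apply √ (±). So sqrt: x = 0.

Answer: x ∈ {0}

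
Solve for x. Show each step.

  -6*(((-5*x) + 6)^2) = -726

Step 1. [-6*(((-5*x) + 6)^2) = -726] divide by the outer -6. So div: ((-5*x) + 6)^2 = 121.
Step 2. [((-5*x) + 6)^2 = 121] 121 ≥ 0, LHS is (·)² — take ±√, so sqrt: (-5*x) + 6 = 11 or -11.
Step 3. [(-5*x) + 6 = 11 or -11] subtract 6: x sits inside (… + 6). So sub: -5*x = 5 or -17.
Step 4. [-5*x = 5 or -17] -5 out front; divide by -5 ⇒ div: x = -1 or 17/5.

Answer: x ∈ {-1, 17/5}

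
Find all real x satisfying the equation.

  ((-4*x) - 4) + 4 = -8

Step 1. [((-4*x) - 4) + 4 = -8] 4 comes off first (subtract 4), so sub: (-4*x) - 4 = -12.
Step 2. [(-4*x) - 4 = -12] -4 is outermost — add 4 both sides. So sub: -4*x = -8.
Step 3. [-4*x = -8] leading coefficient -4: divide by -4, so div: x = 2.

Answer: x ∈ {2}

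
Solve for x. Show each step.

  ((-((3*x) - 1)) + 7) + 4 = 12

Step 1. [((-((3*x) - 1)) + 7) + 4 = 12] the outer +4 inverts by subtracting 4, so sub: (-((3*x) - 1)) + 7 = 8.
Step 2. [(-((3*x) - 1)) + 7 = 8] the outer +7 inverts by subtracting 7, so sub: -((3*x) - 1) = 1.
Step 3. [-((3*x) - 1) = 1] flip signs both sides, so neg: (3*x) - 1 = -1.
Step 4. [(3*x) - 1 = -1] 1 comes off first (add 1). So sub: 3*x = 0.
Step 5. [3*x = 0] 3 out front; divide by 3, so div: x = 0.

Answer: x ∈ {0}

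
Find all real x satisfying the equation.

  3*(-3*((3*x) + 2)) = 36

Step 1. [3*(-3*((3*x) + 2)) = 36] divide by the outer 3. So div: -3*((3*x) + 2) = 12.
Step 2. [-3*((3*x) + 2) = 12] LHS = -3·(…); ÷-3 both sides ⇒ div: (3*x) + 2 = -4.
Step 3. [(3*x) + 2 = -4] +2 is outermost — subtract 2 both sides. So sub: 3*x = -6.
Step 4. [3*x = -6] leading coefficient 3: divide by 3 ⇒ div: x = -2.

Answer: x ∈ {-2}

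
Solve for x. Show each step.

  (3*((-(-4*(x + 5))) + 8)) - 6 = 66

Step 1. [(3*((-(-4*(x + 5))) + 8)) - 6 = 66] common factor 3 (LHS and 66) — divide through ⇒ factor: ((-(-4*(x + 5))) + 8) - 2 = 22.
Step 2. [((-(-4*(x + 5))) + 8) - 2 = 22] the outer -2 inverts by adding 2. So sub: (-(-4*(x + 5))) + 8 = 24.
Step 3. [(-(-4*(x + 5))) + 8 = 24] subtract 8: x sits inside (… + 8). So sub: -(-4*(x + 5)) = 16.
Step 4. [-(-4*(x + 5)) = 16] LHS negated; negate both sides ⇒ neg: -4*(x + 5) = -16.
Step 5. [-4*(x + 5) = -16] leading coefficient -4: divide by -4 ⇒ div: x + 5 = 4.
Step 6. [x + 5 = 4] the outer +5 inverts by subtracting 5. So sub: x = -1.

Answer: x ∈ {-1}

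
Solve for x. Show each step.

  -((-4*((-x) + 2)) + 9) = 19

Step 1. [-((-4*((-x) + 2)) + 9) = 19] LHS negated; negate both sides. So neg: (-4*((-x) + 2)) + 9 = -19.
Step 2. [(-4*((-x) + 2)) + 9 = -19] peel the +9: subtract 9 from each side, so sub: -4*((-x) + 2) = -28.
Step 3. [-4*((-x) + 2) = -28] LHS = -4·(…); ÷-4 both sides. So div: (-x) + 2 = 7.
Step 4. [(-x) + 2 = 7] the outer +2 inverts by subtracting 2. So sub: -x = 5.
Step 5. [-x = 5] LHS negated; negate both sides. So neg: x = -5.

Answer: x ∈ {-5}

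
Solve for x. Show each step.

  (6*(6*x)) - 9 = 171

Step 1. [(6*(6*x)) - 9 = 171] -9 is outermost — add 9 both sides, so sub: 6*(6*x) = 180.
Step 2. [6*(6*x) = 180] divide by the outer 6. So div: 6*x = 30.
Step 3. [6*x = 30] 6·(inner) — divide through by 6 ⇒ div: x = 5.

Answer: x ∈ {5}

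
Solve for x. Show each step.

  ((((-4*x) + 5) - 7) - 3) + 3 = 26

Step 1. [((((-4*x) + 5) - 7) - 3) + 3 = 26] +3 is outermost — subtract 3 both sides ⇒ sub: (((-4*x) + 5) - 7) - 3 = 23.
Step 2. [(((-4*x) + 5) - 7) - 3 = 23] 3 comes off first (add 3), so sub: ((-4*x) + 5) - 7 = 26.
Step 3. [((-4*x) + 5) - 7 = 26] 7 comes off first (add 7). So sub: (-4*x) + 5 = 33.
Step 4. [(-4*x) + 5 = 33] 5 comes off first (subtract 5) ⇒ sub: -4*x = 28.
Step 5. [-4*x = 28] divide by the outer -4 ⇒ div: x = -7.

Answer: x ∈ {-7}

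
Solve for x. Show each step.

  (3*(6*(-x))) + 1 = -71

Step 1. [(3*(6*(-x))) + 1 = -71] peel the +1: subtract 1 from each side, so sub: 3*(6*(-x)) = -72.
Step 2. [3*(6*(-x)) = -72] LHS = 3·(…); ÷3 both sides. So div: 6*(-x) = -24.
Step 3. [6*(-x) = -24] 6 out front; divide by 6 ⇒ div: -x = -4.
Step 4. [-x = -4] flip signs both sides. So neg: x = 4.

Answer: x ∈ {4}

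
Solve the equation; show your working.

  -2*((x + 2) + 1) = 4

Step 1. [-2*((x + 2) + 1) = 4] -2·(inner) — divide through by -2 ⇒ div: (x + 2) + 1 = -2.
Step 2. [(x + 2) + 1 = -2] the outer +1 inverts by subtracting 1. So sub: x + 2 = -3.
Step 3. [x + 2 = -3] 2 comes off first (subtract 2) ⇒ sub: x = -5.

Answer: x ∈ {-5}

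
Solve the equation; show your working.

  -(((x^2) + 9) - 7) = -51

Step 1. [-(((x^2) + 9) - 7) = -51] LHS negated; negate both sides ⇒ neg: ((x^2) + 9) - 7 = 51.
Step 2. [((x^2) + 9) - 7 = 51] -7 is outermost — add 7 both sides, so sub: (x^2) + 9 = 58.
Step 3. [(x^2) + 9 = 58] peel the +9: subtract 9 from each side ⇒ sub: x^2 = 49.
Step 4. [x^2 = 49] LHS squared, RHS 49 ≥ 0: apply √ (±). So sqrt: x = 7 or -7.

Answer: x ∈ {-7, 7}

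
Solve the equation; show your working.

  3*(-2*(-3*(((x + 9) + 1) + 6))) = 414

Step 1. [3*(-2*(-3*(((x + 9) + 1) + 6))) = 414] divide by the outer 3. So div: -2*(-3*(((x + 9) + 1) + 6)) = 138.
Step 2. [-2*(-3*(((x + 9) + 1) + 6)) = 138] divide by the outer -2 ⇒ div: -3*(((x + 9) + 1) + 6) = -69.
Step 3. [-3*(((x + 9) + 1) + 6) = -69] divide by the outer -3, so div: ((x + 9) + 1) + 6 = 23.
Step 4. [((x + 9) + 1) + 6 = 23] subtract 6: x sits inside (… + 6). So sub: (x + 9) + 1 = 17.
Step 5. [(x + 9) + 1 = 17] +1 is outermost — subtract 1 both sides. So sub: x + 9 = 16.
Step 6. [x + 9 = 16] peel the +9: subtract 9 from each side ⇒ sub: x = 7.

Answer: x ∈ {7}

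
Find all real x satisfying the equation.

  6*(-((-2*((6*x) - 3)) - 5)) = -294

Step 1. [6*(-((-2*((6*x) - 3)) - 5)) = -294] LHS = 6·(…); ÷6 both sides. So div: -((-2*((6*x) - 3)) - 5) = -49.
Step 2. [-((-2*((6*x) - 3)) - 5) = -49] flip signs both sides, so neg: (-2*((6*x) - 3)) - 5 = 49.
Step 3. [(-2*((6*x) - 3)) - 5 = 49] peel the -5: add 5 from each side, so sub: -2*((6*x) - 3) = 54.
Step 4. [-2*((6*x) - 3) = 54] leading coefficient -2: divide by -2, so div: (6*x) - 3 = -27.
Step 5. [(6*x) - 3 = -27] -3 is outermost — add 3 both sides ⇒ sub: 6*x = -24.
Step 6. [6*x = -24] divide by the outer 6, so div: x = -4.

Answer: x ∈ {-4}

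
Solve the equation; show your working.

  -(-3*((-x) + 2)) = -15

Step 1. [-(-3*((-x) + 2)) = -15] LHS negated; negate both sides, so neg: -3*((-x) + 2) = 15.
Step 2. [-3*((-x) + 2) = 15] -3 out front; divide by -3. So div: (-x) + 2 = -5.
Step 3. [(-x) + 2 = -5] the outer +2 inverts by subtracting 2. So sub: -x = -7.
Step 4. [-x = -7] flip signs both sides ⇒ neg: x = 7.

Answer: x ∈ {7}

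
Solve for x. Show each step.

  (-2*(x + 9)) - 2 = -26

Step 1. [(-2*(x + 9)) - 2 = -26] common factor -2 (LHS and -26) — divide through. So factor: (x + 9) + 1 = 13.
Step 2. [(x + 9) + 1 = 13] 1 comes off first (subtract 1) ⇒ sub: x + 9 = 12.
Step 3. [x + 9 = 12] the outer +9 inverts by subtracting 9. So sub: x = 3.

Answer: x ∈ {3}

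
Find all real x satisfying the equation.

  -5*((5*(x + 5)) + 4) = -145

Step 1. [-5*((5*(x + 5)) + 4) = -145] leading coefficient -5: divide by -5. So div: (5*(x + 5)) + 4 = 29.
Step 2. [(5*(x + 5)) + 4 = 29] 4 comes off first (subtract 4) ⇒ sub: 5*(x + 5) = 25.
Step 3. [5*(x + 5) = 25] divide by the outer 5 ⇒ div: x + 5 = 5.
Step 4. [x + 5 = 5] 5 comes off first (subtract 5). So sub: x = 0.

Answer: x ∈ {0}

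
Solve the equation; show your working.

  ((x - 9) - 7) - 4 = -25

Step 1. [((x - 9) - 7) - 4 = -25] 4 comes off first (add 4). So sub: (x - 9) - 7 = -21.
Step 2. [(x - 9) - 7 = -21] add 7: x sits inside (… - 7). So sub: x - 9 = -14.
Step 3. [x - 9 = -14] the outer -9 inverts by adding 9. So sub: x = -5.

Answer: x ∈ {-5}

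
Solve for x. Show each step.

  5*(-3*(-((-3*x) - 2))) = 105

Step 1. [5*(-3*(-((-3*x) - 2))) = 105] 5 out front; divide by 5. So div: -3*(-((-3*x) - 2)) = 21.
Step 2. [-3*(-((-3*x) - 2)) = 21] LHS = -3·(…); ÷-3 both sides ⇒ div: -((-3*x) - 2) = -7.
Step 3. [-((-3*x) - 2) = -7] leading − — multiply by −1. So neg: (-3*x) - 2 = 7.
Step 4. [(-3*x) - 2 = 7] -2 is outermost — add 2 both sides. So sub: -3*x = 9.
Step 5. [-3*x = 9] LHS = -3·(…); ÷-3 both sides, so div: x = -3.

Answer: x ∈ {-3}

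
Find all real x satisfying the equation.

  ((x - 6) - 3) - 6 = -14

Step 1. [((x - 6) - 3) - 6 = -14] the outer -6 inverts by adding 6 ⇒ sub: (x - 6) - 3 = -8.
Step 2. [(x - 6) - 3 = -8] add 3: x sits inside (… - 3). So sub: x - 6 = -5.
Step 3. [x - 6 = -5] peel the -6: add 6 from each side. So sub: x = 1.

Answer: x ∈ {1}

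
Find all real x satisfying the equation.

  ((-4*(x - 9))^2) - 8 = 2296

Step 1. [((-4*(x - 9))^2) - 8 = 2296] 8 comes off first (add 8). So sub: (-4*(x - 9))^2 = 2304.
Step 2. [(-4*(x - 9))^2 = 2304] √ both sides: 2304 ≥ 0 gives two branches. So sqrt: -4*(x - 9) = 48 or -48.
Step 3. [-4*(x - 9) = 48 or -48] LHS = -4·(…); ÷-4 both sides. So div: x - 9 = -12 or 12.
Step 4. [x - 9 = -12 or 12] add 9: x sits inside (… - 9), so sub: x = -3 or 21.

Answer: x ∈ {-3, 21}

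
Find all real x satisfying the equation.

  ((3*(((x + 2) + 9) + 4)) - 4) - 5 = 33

Step 1. [((3*(((x + 2) + 9) + 4)) - 4) - 5 = 33] the outer -5 inverts by adding 5, so sub: (3*(((x + 2) + 9) + 4)) - 4 = 38.
Step 2. [(3*(((x + 2) + 9) + 4)) - 4 = 38] 4 comes off first (add 4). So sub: 3*(((x + 2) + 9) + 4) = 42.
Step 3. [3*(((x + 2) + 9) + 4) = 42] 3·(inner) — divide through by 3, so div: ((x + 2) + 9) + 4 = 14.
Step 4. [((x + 2) + 9) + 4 = 14] +4 is outermost — subtract 4 both sides, so sub: (x + 2) + 9 = 10.
Step 5. [(x + 2) + 9 = 10] 9 comes off first (subtract 9), so sub: x + 2 = 1.
Step 6. [x + 2 = 1] +2 is outermost — subtract 2 both sides ⇒ sub: x = -1.

Answer: x ∈ {-1}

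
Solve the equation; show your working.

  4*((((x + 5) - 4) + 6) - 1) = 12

Step 1. [4*((((x + 5) - 4) + 6) - 1) = 12] 4 out front; divide by 4 ⇒ div: (((x + 5) - 4) + 6) - 1 = 3.
Step 2. [(((x + 5) - 4) + 6) - 1 = 3] add 1: x sits inside (… - 1). So sub: ((x + 5) - 4) + 6 = 4.
Step 3. [((x + 5) - 4) + 6 = 4] +6 is outermost — subtract 6 both sides ⇒ sub: (x + 5) - 4 = -2.
Step 4. [(x + 5) - 4 = -2] add 4: x sits inside (… - 4). So sub: x + 5 = 2.
Step 5. [x + 5 = 2] subtract 5: x sits inside (… + 5). So sub: x = -3.

Answer: x ∈ {-3}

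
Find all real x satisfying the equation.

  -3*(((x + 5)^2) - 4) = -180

Step 1. [-3*(((x + 5)^2) - 4) = -180] leading coefficient -3: divide by -3, so div: ((x + 5)^2) - 4 = 60.
Step 2. [((x + 5)^2) - 4 = 60] -4 is outermost — add 4 both sides. So sub: (x + 5)^2 = 64.
Step 3. [(x + 5)^2 = 64] LHS squared, RHS 64 ≥ 0: apply √ (±), so sqrt: x + 5 = 8 or -8.
Step 4. [x + 5 = 8 or -8] subtract 5: x sits inside (… + 5) ⇒ sub: x = 3 or -13.

Answer: x ∈ {-13, 3}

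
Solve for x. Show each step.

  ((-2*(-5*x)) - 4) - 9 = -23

Step 1. [((-2*(-5*x)) - 4) - 9 = -23] -9 is outermost — add 9 both sides ⇒ sub: (-2*(-5*x)) - 4 = -14.
Step 2. [(-2*(-5*x)) - 4 = -14] -2 divides every term; factor it out, so factor: (-5*x) + 2 = 7.
Step 3. [(-5*x) + 2 = 7] 2 comes off first (subtract 2), so sub: -5*x = 5.
Step 4. [-5*x = 5] -5·(inner) — divide through by -5. So div: x = -1.

Answer: x ∈ {-1}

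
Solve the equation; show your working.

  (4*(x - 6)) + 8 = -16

Step 1. [(4*(x - 6)) + 8 = -16] 4 divides every term; factor it out. So factor: (x - 6) + 2 = -4.
Step 2. [(x - 6) + 2 = -4] the outer +2 inverts by subtracting 2. So sub: x - 6 = -6.
Step 3. [x - 6 = -6] peel the -6: add 6 from each side ⇒ sub: x = 0.

Answer: x ∈ {0}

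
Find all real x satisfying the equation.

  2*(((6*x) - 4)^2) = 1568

Step 1. [2*(((6*x) - 4)^2) = 1568] 2 out front; divide by 2 ⇒ div: ((6*x) - 4)^2 = 784.
Step 2. [((6*x) - 4)^2 = 784] 784 ≥ 0, LHS is (·)² — take ±√, so sqrt: (6*x) - 4 = 28 or -28.
Step 3. [(6*x) - 4 = 28 or -28] add 4: x sits inside (… - 4). So sub: 6*x = 32 or -24.
Step 4. [6*x = 32 or -24] LHS = 6·(…); ÷6 both sides, so div: x = 16/3 or -4.

Answer: x ∈ {-4, 16/3}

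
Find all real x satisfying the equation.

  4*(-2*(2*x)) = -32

Step 1. [4*(-2*(2*x)) = -32] 4 out front; divide by 4. So div: -2*(2*x) = -8.
Step 2. [-2*(2*x) = -8] divide by the outer -2, so div: 2*x = 4.
Step 3. [2*x = 4] 2·(inner) — divide through by 2, so div: x = 2.

Answer: x ∈ {2}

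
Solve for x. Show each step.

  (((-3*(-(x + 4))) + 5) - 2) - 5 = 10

Step 1. [(((-3*(-(x + 4))) + 5) - 2) - 5 = 10] -5 is outermost — add 5 both sides. So sub: ((-3*(-(x + 4))) + 5) - 2 = 15.
Step 2. [((-3*(-(x + 4))) + 5) - 2 = 15] add 2: x sits inside (… - 2) ⇒ sub: (-3*(-(x + 4))) + 5 = 17.
Step 3. [(-3*(-(x + 4))) + 5 = 17] subtract 5: x sits inside (… + 5) ⇒ sub: -3*(-(x + 4)) = 12.
Step 4. [-3*(-(x + 4)) = 12] -3 out front; divide by -3. So div: -(x + 4) = -4.
Step 5. [-(x + 4) = -4] flip signs both sides ⇒ neg: x + 4 = 4.
Step 6. [x + 4 = 4] 4 comes off first (subtract 4). So sub: x = 0.

Answer: x ∈ {0}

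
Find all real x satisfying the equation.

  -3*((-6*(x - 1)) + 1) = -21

Step 1. [-3*((-6*(x - 1)) + 1) = -21] -3 out front; divide by -3 ⇒ div: (-6*(x - 1)) + 1 = 7.
Step 2. [(-6*(x - 1)) + 1 = 7] peel the +1: subtract 1 from each side ⇒ sub: -6*(x - 1) = 6.
Step 3. [-6*(x - 1) = 6] divide by the outer -6 ⇒ div: x - 1 = -1.
Step 4. [x - 1 = -1] the outer -1 inverts by adding 1. So sub: x = 0.

Answer: x ∈ {0}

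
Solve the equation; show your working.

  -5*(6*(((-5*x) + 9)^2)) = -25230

Step 1. [-5*(6*(((-5*x) + 9)^2)) = -25230] leading coefficient -5: divide by -5 ⇒ div: 6*(((-5*x) + 9)^2) = 5046.
Step 2. [6*(((-5*x) + 9)^2) = 5046] divide by the outer 6 ⇒ div: ((-5*x) + 9)^2 = 841.
Step 3. [((-5*x) + 9)^2 = 841] LHS squared, RHS 841 ≥ 0: apply √ (±) ⇒ sqrt: (-5*x) + 9 = 29 or -29.
Step 4. [(-5*x) + 9 = 29 or -29] peel the +9: subtract 9 from each side, so sub: -5*x = 20 or -38.
Step 5. [-5*x = 20 or -38] -5·(inner) — divide through by -5, so div: x = -4 or 38/5.

Answer: x ∈ {-4, 38/5}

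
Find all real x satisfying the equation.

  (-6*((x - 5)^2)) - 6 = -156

Step 1. [(-6*((x - 5)^2)) - 6 = -156] -6 divides every term; factor it out. So factor: ((x - 5)^2) + 1 = 26.
Step 2. [((x - 5)^2) + 1 = 26] the outer +1 inverts by subtracting 1. So sub: (x - 5)^2 = 25.
Step 3. [(x - 5)^2 = 25] 25 ≥ 0, LHS is (·)² — take ±√, so sqrt: x - 5 = 5 or -5.
Step 4. [x - 5 = 5 or -5] the outer -5 inverts by adding 5. So sub: x = 10 or 0.

Answer: x ∈ {0, 10}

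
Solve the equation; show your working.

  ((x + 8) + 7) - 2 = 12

Step 1. [((x + 8) + 7) - 2 = 12] peel the -2: add 2 from each side ⇒ sub: (x + 8) + 7 = 14.
Step 2. [(x + 8) + 7 = 14] 7 comes off first (subtract 7) ⇒ sub: x + 8 = 7.
Step 3. [x + 8 = 7] subtract 8: x sits inside (… + 8), so sub: x = -1.

Answer: x ∈ {-1}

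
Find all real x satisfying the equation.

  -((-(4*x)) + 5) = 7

Step 1. [-((-(4*x)) + 5) = 7] LHS negated; negate both sides. So neg: (-(4*x)) + 5 = -7.
Step 2. [(-(4*x)) + 5 = -7] 5 comes off first (subtract 5) ⇒ sub: -(4*x) = -12.
Step 3. [-(4*x) = -12] LHS negated; negate both sides ⇒ neg: 4*x = 12.
Step 4. [4*x = 12] 4 out front; divide by 4 ⇒ div: x = 3.

Answer: x ∈ {3}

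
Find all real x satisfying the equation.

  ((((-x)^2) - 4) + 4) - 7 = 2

Step 1. [((((-x)^2) - 4) + 4) - 7 = 2] -7 is outermost — add 7 both sides. So sub: (((-x)^2) - 4) + 4 = 9.
Step 2. [(((-x)^2) - 4) + 4 = 9] the outer +4 inverts by subtracting 4 ⇒ sub: ((-x)^2) - 4 = 5.
Step 3. [((-x)^2) - 4 = 5] peel the -4: add 4 from each side, so sub: (-x)^2 = 9.
Step 4. [(-x)^2 = 9] LHS squared, RHS 9 ≥ 0: apply √ (±). So sqrt: -x = 3 or -3.
Step 5. [-x = 3 or -3] flip signs both sides. So neg: x = -3 or 3.

Answer: x ∈ {-3, 3}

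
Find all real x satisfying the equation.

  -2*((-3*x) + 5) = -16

Step 1. [-2*((-3*x) + 5) = -16] -2·(inner) — divide through by -2. So div: (-3*x) + 5 = 8.
Step 2. [(-3*x) + 5 = 8] +5 is outermost — subtract 5 both sides ⇒ sub: -3*x = 3.
Step 3. [-3*x = 3] -3 out front; divide by -3, so div: x = -1.

Answer: x ∈ {-1}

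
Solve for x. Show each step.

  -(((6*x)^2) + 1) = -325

Step 1. [-(((6*x)^2) + 1) = -325] leading − — multiply by −1 ⇒ neg: ((6*x)^2) + 1 = 325.
Step 2. [((6*x)^2) + 1 = 325] 1 comes off first (subtract 1), so sub: (6*x)^2 = 324.
Step 3. [(6*x)^2 = 324] √ both sides: 324 ≥ 0 gives two branches, so sqrt: 6*x = 18 or -18.
Step 4. [6*x = 18 or -18] divide by the outer 6 ⇒ div: x = 3 or -3.

Answer: x ∈ {-3, 3}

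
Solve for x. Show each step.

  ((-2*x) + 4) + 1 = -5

Step 1. [((-2*x) + 4) + 1 = -5] peel the +1: subtract 1 from each side ⇒ sub: (-2*x) + 4 = -6.
Step 2. [(-2*x) + 4 = -6] -2 divides every term; factor it out ⇒ factor: x - 2 = 3.
Step 3. [x - 2 = 3] -2 is outermost — add 2 both sides. So sub: x = 5.

Answer: x ∈ {5}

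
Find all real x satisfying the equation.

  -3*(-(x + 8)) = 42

Step 1. [-3*(-(x + 8)) = 42] divide by the outer -3 ⇒ div: -(x + 8) = -14.
Step 2. [-(x + 8) = -14] leading − — multiply by −1. So neg: x + 8 = 14.
Step 3. [x + 8 = 14] subtract 8: x sits inside (… + 8) ⇒ sub: x = 6.

Answer: x ∈ {6}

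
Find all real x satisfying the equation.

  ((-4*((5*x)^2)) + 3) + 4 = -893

Step 1. [((-4*((5*x)^2)) + 3) + 4 = -893] the outer +4 inverts by subtracting 4. So sub: (-4*((5*x)^2)) + 3 = -897.
Step 2. [(-4*((5*x)^2)) + 3 = -897] subtract 3: x sits inside (… + 3), so sub: -4*((5*x)^2) = -900.
Step 3. [-4*((5*x)^2) = -900] LHS = -4·(…); ÷-4 both sides. So div: (5*x)^2 = 225.
Step 4. [(5*x)^2 = 225] LHS squared, RHS 225 ≥ 0: apply √ (±). So sqrt: 5*x = 15 or -15.
Step 5. [5*x = 15 or -15] divide by the outer 5. So div: x = 3 or -3.

Answer: x ∈ {-3, 3}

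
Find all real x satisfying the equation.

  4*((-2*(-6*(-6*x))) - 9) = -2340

Step 1. [4*((-2*(-6*(-6*x))) - 9) = -2340] leading coefficient 4: divide by 4. So div: (-2*(-6*(-6*x))) - 9 = -585.
Step 2. [(-2*(-6*(-6*x))) - 9 = -585] peel the -9: add 9 from each side, so sub: -2*(-6*(-6*x)) = -576.
Step 3. [-2*(-6*(-6*x)) = -576] leading coefficient -2: divide by -2 ⇒ div: -6*(-6*x) = 288.
Step 4. [-6*(-6*x) = 288] divide by the outer -6, so div: -6*x = -48.
Step 5. [-6*x = -48] leading coefficient -6: divide by -6 ⇒ div: x = 8.

Answer: x ∈ {8}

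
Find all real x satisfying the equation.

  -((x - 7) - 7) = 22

Step 1. [-((x - 7) - 7) = 22] leading − — multiply by −1, so neg: (x - 7) - 7 = -22.
Step 2. [(x - 7) - 7 = -22] 7 comes off first (add 7), so sub: x - 7 = -15.
Step 3. [x - 7 = -15] -7 is outermost — add 7 both sides ⇒ sub: x = -8.

Answer: x ∈ {-8}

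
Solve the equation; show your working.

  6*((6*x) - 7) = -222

Step 1. [6*((6*x) - 7) = -222] 6·(inner) — divide through by 6. So div: (6*x) - 7 = -37.
Step 2. [(6*x) - 7 = -37] the outer -7 inverts by adding 7, so sub: 6*x = -30.
Step 3. [6*x = -30] 6·(inner) — divide through by 6. So div: x = -5.

Answer: x ∈ {-5}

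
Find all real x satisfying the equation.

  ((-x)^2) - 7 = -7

Step 1. [((-x)^2) - 7 = -7] the outer -7 inverts by adding 7 ⇒ sub: (-x)^2 = 0.
Step 2. [(-x)^2 = 0] LHS squared, RHS 0 ≥ 0: apply √ (±) ⇒ sqrt: -x = 0.
Step 3. [-x = 0] leading − — multiply by −1, so neg: x = 0.

Answer: x ∈ {0}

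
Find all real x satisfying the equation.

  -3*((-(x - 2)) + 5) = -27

Step 1. [-3*((-(x - 2)) + 5) = -27] leading coefficient -3: divide by -3. So div: (-(x - 2)) + 5 = 9.
Step 2. [(-(x - 2)) + 5 = 9] subtract 5: x sits inside (… + 5), so sub: -(x - 2) = 4.
Step 3. [-(x - 2) = 4] LHS negated; negate both sides, so neg: x - 2 = -4.
Step 4. [x - 2 = -4] -2 is outermost — add 2 both sides ⇒ sub: x = -2.

Answer: x ∈ {-2}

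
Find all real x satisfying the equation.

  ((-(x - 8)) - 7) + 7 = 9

Step 1. [((-(x - 8)) - 7) + 7 = 9] peel the +7: subtract 7 from each side ⇒ sub: (-(x - 8)) - 7 = 2.
Step 2. [(-(x - 8)) - 7 = 2] peel the -7: add 7 from each side. So sub: -(x - 8) = 9.
Step 3. [-(x - 8) = 9] flip signs both sides ⇒ neg: x - 8 = -9.
Step 4. [x - 8 = -9] 8 comes off first (add 8) ⇒ sub: x = -1.

Answer: x ∈ {-1}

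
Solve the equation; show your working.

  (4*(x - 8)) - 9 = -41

Step 1. [(4*(x - 8)) - 9 = -41] the outer -9 inverts by adding 9 ⇒ sub: 4*(x - 8) = -32.
Step 2. [4*(x - 8) = -32] 4·(inner) — divide through by 4, so div: x - 8 = -8.
Step 3. [x - 8 = -8] peel the -8: add 8 from each side, so sub: x = 0.

Answer: x ∈ {0}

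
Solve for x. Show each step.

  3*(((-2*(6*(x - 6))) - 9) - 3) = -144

Step 1. [3*(((-2*(6*(x - 6))) - 9) - 3) = -144] LHS = 3·(…); ÷3 both sides. So div: ((-2*(6*(x - 6))) - 9) - 3 = -48.
Step 2. [((-2*(6*(x - 6))) - 9) - 3 = -48] 3 comes off first (add 3). So sub: (-2*(6*(x - 6))) - 9 = -45.
Step 3. [(-2*(6*(x - 6))) - 9 = -45] add 9: x sits inside (… - 9), so sub: -2*(6*(x - 6)) = -36.
Step 4. [-2*(6*(x - 6)) = -36] -2·(inner) — divide through by -2, so div: 6*(x - 6) = 18.
Step 5. [6*(x - 6) = 18] leading coefficient 6: divide by 6, so div: x - 6 = 3.
Step 6. [x - 6 = 3] add 6: x sits inside (… - 6), so sub: x = 9.

Answer: x ∈ {9}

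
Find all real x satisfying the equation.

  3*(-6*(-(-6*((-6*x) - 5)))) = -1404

Step 1. [3*(-6*(-(-6*((-6*x) - 5)))) = -1404] 3 out front; divide by 3 ⇒ div: -6*(-(-6*((-6*x) - 5))) = -468.
Step 2. [-6*(-(-6*((-6*x) - 5))) = -468] LHS = -6·(…); ÷-6 both sides, so div: -(-6*((-6*x) - 5)) = 78.
Step 3. [-(-6*((-6*x) - 5)) = 78] leading − — multiply by −1. So neg: -6*((-6*x) - 5) = -78.
Step 4. [-6*((-6*x) - 5) = -78] LHS = -6·(…); ÷-6 both sides. So div: (-6*x) - 5 = 13.
Step 5. [(-6*x) - 5 = 13] 5 comes off first (add 5), so sub: -6*x = 18.
Step 6. [-6*x = 18] leading coefficient -6: divide by -6, so div: x = -3.

Answer: x ∈ {-3}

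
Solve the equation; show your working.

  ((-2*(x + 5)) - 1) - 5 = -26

Step 1. [((-2*(x + 5)) - 1) - 5 = -26] 5 comes off first (add 5) ⇒ sub: (-2*(x + 5)) - 1 = -21.
Step 2. [(-2*(x + 5)) - 1 = -21] add 1: x sits inside (… - 1), so sub: -2*(x + 5) = -20.
Step 3. [-2*(x + 5) = -20] leading coefficient -2: divide by -2 ⇒ div: x + 5 = 10.
Step 4. [x + 5 = 10] the outer +5 inverts by subtracting 5. So sub: x = 5.

Answer: x ∈ {5}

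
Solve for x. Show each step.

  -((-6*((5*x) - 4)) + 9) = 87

Step 1. [-((-6*((5*x) - 4)) + 9) = 87] flip signs both sides, so neg: (-6*((5*x) - 4)) + 9 = -87.
Step 2. [(-6*((5*x) - 4)) + 9 = -87] subtract 9: x sits inside (… + 9) ⇒ sub: -6*((5*x) - 4) = -96.
Step 3. [-6*((5*x) - 4) = -96] -6·(inner) — divide through by -6 ⇒ div: (5*x) - 4 = 16.
Step 4. [(5*x) - 4 = 16] the outer -4 inverts by adding 4. So sub: 5*x = 20.
Step 5. [5*x = 20] LHS = 5·(…); ÷5 both sides ⇒ div: x = 4.

Answer: x ∈ {4}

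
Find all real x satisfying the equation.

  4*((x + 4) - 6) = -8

Step 1. [4*((x + 4) - 6) = -8] leading coefficient 4: divide by 4, so div: (x + 4) - 6 = -2.
Step 2. [(x + 4) - 6 = -2] the outer -6 inverts by adding 6. So sub: x + 4 = 4.
Step 3. [x + 4 = 4] 4 comes off first (subtract 4). So sub: x = 0.

Answer: x ∈ {0}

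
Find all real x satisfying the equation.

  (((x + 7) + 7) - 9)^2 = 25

Step 1. [(((x + 7) + 7) - 9)^2 = 25] 25 ≥ 0, LHS is (·)² — take ±√, so sqrt: ((x + 7) + 7) - 9 = 5 or -5.
Step 2. [((x + 7) + 7) - 9 = 5 or -5] -9 is outermost — add 9 both sides, so sub: (x + 7) + 7 = 14 or 4.
Step 3. [(x + 7) + 7 = 14 or 4] the outer +7 inverts by subtracting 7, so sub: x + 7 = 7 or -3.
Step 4. [x + 7 = 7 or -3] +7 is outermost — subtract 7 both sides, so sub: x = 0 or -10.

Answer: x ∈ {-10, 0}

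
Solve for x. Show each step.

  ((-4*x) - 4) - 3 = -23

Step 1. [((-4*x) - 4) - 3 = -23] -3 is outermost — add 3 both sides. So sub: (-4*x) - 4 = -20.
Step 2. [(-4*x) - 4 = -20] common factor -4 (LHS and -20) — divide through, so factor: x + 1 = 5.
Step 3. [x + 1 = 5] +1 is outermost — subtract 1 both sides ⇒ sub: x = 4.

Answer: x ∈ {4}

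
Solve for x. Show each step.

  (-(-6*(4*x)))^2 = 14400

Step 1. [(-(-6*(4*x)))^2 = 14400] 14400 ≥ 0, LHS is (·)² — take ±√. So sqrt: -(-6*(4*x)) = 120 or -120.
Step 2. [-(-6*(4*x)) = 120 or -120] LHS negated; negate both sides ⇒ neg: -6*(4*x) = -120 or 120.
Step 3. [-6*(4*x) = -120 or 120] -6·(inner) — divide through by -6. So div: 4*x = 20 or -20.
Step 4. [4*x = 20 or -20] 4·(inner) — divide through by 4. So div: x = 5 or -5.

Answer: x ∈ {-5, 5}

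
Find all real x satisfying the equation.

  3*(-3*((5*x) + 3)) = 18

Step 1. [3*(-3*((5*x) + 3)) = 18] 3 out front; divide by 3, so div: -3*((5*x) + 3) = 6.
Step 2. [-3*((5*x) + 3) = 6] leading coefficient -3: divide by -3. So div: (5*x) + 3 = -2.
Step 3. [(5*x) + 3 = -2] the outer +3 inverts by subtracting 3 ⇒ sub: 5*x = -5.
Step 4. [5*x = -5] 5 out front; divide by 5, so div: x = -1.

Answer: x ∈ {-1}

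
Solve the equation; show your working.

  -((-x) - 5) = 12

Step 1. [-((-x) - 5) = 12] leading − — multiply by −1, so neg: (-x) - 5 = -12.
Step 2. [(-x) - 5 = -12] peel the -5: add 5 from each side, so sub: -x = -7.
Step 3. [-x = -7] flip signs both sides, so neg: x = 7.

Answer: x ∈ {7}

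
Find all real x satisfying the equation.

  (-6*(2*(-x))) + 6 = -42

Step 1. [(-6*(2*(-x))) + 6 = -42] subtract 6: x sits inside (… + 6). So sub: -6*(2*(-x)) = -48.
Step 2. [-6*(2*(-x)) = -48] divide by the outer -6 ⇒ div: 2*(-x) = 8.
Step 3. [2*(-x) = 8] LHS = 2·(…); ÷2 both sides, so div: -x = 4.
Step 4. [-x = 4] leading − — multiply by −1 ⇒ neg: x = -4.

Answer: x ∈ {-4}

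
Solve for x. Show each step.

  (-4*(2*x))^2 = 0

Step 1. [(-4*(2*x))^2 = 0] √ both sides: 0 ≥ 0 gives two branches, so sqrt: -4*(2*x) = 0.
Step 2. [-4*(2*x) = 0] leading coefficient -4: divide by -4 ⇒ div: 2*x = 0.
Step 3. [2*x = 0] LHS = 2·(…); ÷2 both sides. So div: x = 0.

Answer: x ∈ {0}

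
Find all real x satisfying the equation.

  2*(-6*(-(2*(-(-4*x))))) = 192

Step 1. [2*(-6*(-(2*(-(-4*x))))) = 192] 2·(inner) — divide through by 2, so div: -6*(-(2*(-(-4*x)))) = 96.
Step 2. [-6*(-(2*(-(-4*x)))) = 96] divide by the outer -6, so div: -(2*(-(-4*x))) = -16.
Step 3. [-(2*(-(-4*x))) = -16] LHS negated; negate both sides. So neg: 2*(-(-4*x)) = 16.
Step 4. [2*(-(-4*x)) = 16] 2 out front; divide by 2, so div: -(-4*x) = 8.
Step 5. [-(-4*x) = 8] leading − — multiply by −1 ⇒ neg: -4*x = -8.
Step 6. [-4*x = -8] leading coefficient -4: divide by -4. So div: x = 2.

Answer: x ∈ {2}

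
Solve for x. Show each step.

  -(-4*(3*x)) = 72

Step 1. [-(-4*(3*x)) = 72] flip signs both sides. So neg: -4*(3*x) = -72.
Step 2. [-4*(3*x) = -72] LHS = -4·(…); ÷-4 both sides. So div: 3*x = 18.
Step 3. [3*x = 18] LHS = 3·(…); ÷3 both sides ⇒ div: x = 6.

Answer: x ∈ {6}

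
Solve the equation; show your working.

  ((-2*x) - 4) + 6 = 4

Step 1. [((-2*x) - 4) + 6 = 4] +6 is outermost — subtract 6 both sides ⇒ sub: (-2*x) - 4 = -2.
Step 2. [(-2*x) - 4 = -2] -2 | LHS and -2 | -2: pull -2 out, so factor: x + 2 = 1.
Step 3. [x + 2 = 1] +2 is outermost — subtract 2 both sides, so sub: x = -1.

Answer: x ∈ {-1}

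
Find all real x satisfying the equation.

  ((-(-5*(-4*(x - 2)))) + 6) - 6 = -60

Step 1. [((-(-5*(-4*(x - 2)))) + 6) - 6 = -60] peel the -6: add 6 from each side, so sub: (-(-5*(-4*(x - 2)))) + 6 = -54.
Step 2. [(-(-5*(-4*(x - 2)))) + 6 = -54] the outer +6 inverts by subtracting 6, so sub: -(-5*(-4*(x - 2))) = -60.
Step 3. [-(-5*(-4*(x - 2))) = -60] leading − — multiply by −1, so neg: -5*(-4*(x - 2)) = 60.
Step 4. [-5*(-4*(x - 2)) = 60] leading coefficient -5: divide by -5, so div: -4*(x - 2) = -12.
Step 5. [-4*(x - 2) = -12] -4·(inner) — divide through by -4. So div: x - 2 = 3.
Step 6. [x - 2 = 3] -2 is outermost — add 2 both sides ⇒ sub: x = 5.

Answer: x ∈ {5}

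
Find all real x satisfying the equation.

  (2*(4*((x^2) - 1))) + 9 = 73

Step 1. [(2*(4*((x^2) - 1))) + 9 = 73] +9 is outermost — subtract 9 both sides, so sub: 2*(4*((x^2) - 1)) = 64.
Step 2. [2*(4*((x^2) - 1)) = 64] LHS = 2·(…); ÷2 both sides, so div: 4*((x^2) - 1) = 32.
Step 3. [4*((x^2) - 1) = 32] divide by the outer 4 ⇒ div: (x^2) - 1 = 8.
Step 4. [(x^2) - 1 = 8] -1 is outermost — add 1 both sides ⇒ sub: x^2 = 9.
Step 5. [x^2 = 9] LHS squared, RHS 9 ≥ 0: apply √ (±) ⇒ sqrt: x = 3 or -3.

Answer: x ∈ {-3, 3}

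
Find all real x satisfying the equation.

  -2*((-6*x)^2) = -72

Step 1. [-2*((-6*x)^2) = -72] LHS = -2·(…); ÷-2 both sides ⇒ div: (-6*x)^2 = 36.
Step 2. [(-6*x)^2 = 36] LHS squared, RHS 36 ≥ 0: apply √ (±). So sqrt: -6*x = 6 or -6.
Step 3. [-6*x = 6 or -6] LHS = -6·(…); ÷-6 both sides ⇒ div: x = -1 or 1.

Answer: x ∈ {-1, 1}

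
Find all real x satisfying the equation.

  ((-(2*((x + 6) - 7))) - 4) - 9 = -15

Step 1. [((-(2*((x + 6) - 7))) - 4) - 9 = -15] 9 comes off first (add 9) ⇒ sub: (-(2*((x + 6) - 7))) - 4 = -6.
Step 2. [(-(2*((x + 6) - 7))) - 4 = -6] -4 is outermost — add 4 both sides ⇒ sub: -(2*((x + 6) - 7)) = -2.
Step 3. [-(2*((x + 6) - 7)) = -2] leading − — multiply by −1 ⇒ neg: 2*((x + 6) - 7) = 2.
Step 4. [2*((x + 6) - 7) = 2] 2·(inner) — divide through by 2 ⇒ div: (x + 6) - 7 = 1.
Step 5. [(x + 6) - 7 = 1] add 7: x sits inside (… - 7) ⇒ sub: x + 6 = 8.
Step 6. [x + 6 = 8] subtract 6: x sits inside (… + 6), so sub: x = 2.

Answer: x ∈ {2}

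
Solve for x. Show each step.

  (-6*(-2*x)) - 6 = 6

Step 1. [(-6*(-2*x)) - 6 = 6] add 6: x sits inside (… - 6), so sub: -6*(-2*x) = 12.
Step 2. [-6*(-2*x) = 12] leading coefficient -6: divide by -6. So div: -2*x = -2.
Step 3. [-2*x = -2] divide by the outer -2, so div: x = 1.

Answer: x ∈ {1}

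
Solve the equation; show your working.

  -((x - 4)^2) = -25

Step 1. [-((x - 4)^2) = -25] leading − — multiply by −1, so neg: (x - 4)^2 = 25.
Step 2. [(x - 4)^2 = 25] √ both sides: 25 ≥ 0 gives two branches ⇒ sqrt: x - 4 = 5 or -5.
Step 3. [x - 4 = 5 or -5] -4 is outermost — add 4 both sides ⇒ sub: x = 9 or -1.

Answer: x ∈ {-1, 9}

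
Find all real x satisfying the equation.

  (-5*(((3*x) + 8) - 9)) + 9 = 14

Step 1. [(-5*(((3*x) + 8) - 9)) + 9 = 14] +9 is outermost — subtract 9 both sides ⇒ sub: -5*(((3*x) + 8) - 9) = 5.
Step 2. [-5*(((3*x) + 8) - 9) = 5] -5 out front; divide by -5 ⇒ div: ((3*x) + 8) - 9 = -1.
Step 3. [((3*x) + 8) - 9 = -1] -9 is outermost — add 9 both sides ⇒ sub: (3*x) + 8 = 8.
Step 4. [(3*x) + 8 = 8] peel the +8: subtract 8 from each side ⇒ sub: 3*x = 0.
Step 5. [3*x = 0] 3 out front; divide by 3, so div: x = 0.

Answer: x ∈ {0}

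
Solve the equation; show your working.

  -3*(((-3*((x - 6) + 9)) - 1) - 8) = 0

Step 1. [-3*(((-3*((x - 6) + 9)) - 1) - 8) = 0] LHS = -3·(…); ÷-3 both sides ⇒ div: ((-3*((x - 6) + 9)) - 1) - 8 = 0.
Step 2. [((-3*((x - 6) + 9)) - 1) - 8 = 0] the outer -8 inverts by adding 8 ⇒ sub: (-3*((x - 6) + 9)) - 1 = 8.
Step 3. [(-3*((x - 6) + 9)) - 1 = 8] 1 comes off first (add 1). So sub: -3*((x - 6) + 9) = 9.
Step 4. [-3*((x - 6) + 9) = 9] -3·(inner) — divide through by -3. So div: (x - 6) + 9 = -3.
Step 5. [(x - 6) + 9 = -3] 9 comes off first (subtract 9) ⇒ sub: x - 6 = -12.
Step 6. [x - 6 = -12] -6 is outermost — add 6 both sides. So sub: x = -6.

Answer: x ∈ {-6}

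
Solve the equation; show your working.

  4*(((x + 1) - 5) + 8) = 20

Step 1. [4*(((x + 1) - 5) + 8) = 20] LHS = 4·(…); ÷4 both sides. So div: ((x + 1) - 5) + 8 = 5.
Step 2. [((x + 1) - 5) + 8 = 5] subtract 8: x sits inside (… + 8) ⇒ sub: (x + 1) - 5 = -3.
Step 3. [(x + 1) - 5 = -3] -5 is outermost — add 5 both sides. So sub: x + 1 = 2.
Step 4. [x + 1 = 2] subtract 1: x sits inside (… + 1), so sub: x = 1.

Answer: x ∈ {1}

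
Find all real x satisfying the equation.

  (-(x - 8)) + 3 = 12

Step 1. [(-(x - 8)) + 3 = 12] peel the +3: subtract 3 from each side, so sub: -(x - 8) = 9.
Step 2. [-(x - 8) = 9] flip signs both sides ⇒ neg: x - 8 = -9.
Step 3. [x - 8 = -9] 8 comes off first (add 8). So sub: x = -1.

Answer: x ∈ {-1}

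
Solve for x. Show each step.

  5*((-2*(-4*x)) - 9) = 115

Step 1. [5*((-2*(-4*x)) - 9) = 115] leading coefficient 5: divide by 5. So div: (-2*(-4*x)) - 9 = 23.
Step 2. [(-2*(-4*x)) - 9 = 23] the outer -9 inverts by adding 9, so sub: -2*(-4*x) = 32.
Step 3. [-2*(-4*x) = 32] divide by the outer -2 ⇒ div: -4*x = -16.
Step 4. [-4*x = -16] -4·(inner) — divide through by -4 ⇒ div: x = 4.

Answer: x ∈ {4}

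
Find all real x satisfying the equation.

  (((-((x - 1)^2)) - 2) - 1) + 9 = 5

Step 1. [(((-((x - 1)^2)) - 2) - 1) + 9 = 5] subtract 9: x sits inside (… + 9) ⇒ sub: ((-((x - 1)^2)) - 2) - 1 = -4.
Step 2. [((-((x - 1)^2)) - 2) - 1 = -4] peel the -1: add 1 from each side ⇒ sub: (-((x - 1)^2)) - 2 = -3.
Step 3. [(-((x - 1)^2)) - 2 = -3] the outer -2 inverts by adding 2 ⇒ sub: -((x - 1)^2) = -1.
Step 4. [-((x - 1)^2) = -1] flip signs both sides, so neg: (x - 1)^2 = 1.
Step 5. [(x - 1)^2 = 1] 1 ≥ 0, LHS is (·)² — take ±√ ⇒ sqrt: x - 1 = 1 or -1.
Step 6. [x - 1 = 1 or -1] 1 comes off first (add 1) ⇒ sub: x = 2 or 0.

Answer: x ∈ {0, 2}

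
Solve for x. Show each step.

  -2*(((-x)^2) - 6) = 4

Step 1. [-2*(((-x)^2) - 6) = 4] -2·(inner) — divide through by -2 ⇒ div: ((-x)^2) - 6 = -2.
Step 2. [((-x)^2) - 6 = -2] the outer -6 inverts by adding 6, so sub: (-x)^2 = 4.
Step 3. [(-x)^2 = 4] √ both sides: 4 ≥ 0 gives two branches, so sqrt: -x = 2 or -2.
Step 4. [-x = 2 or -2] LHS negated; negate both sides. So neg: x = -2 or 2.

Answer: x ∈ {-2, 2}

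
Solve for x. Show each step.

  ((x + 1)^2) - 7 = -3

Step 1. [((x + 1)^2) - 7 = -3] peel the -7: add 7 from each side, so sub: (x + 1)^2 = 4.
Step 2. [(x + 1)^2 = 4] √ both sides: 4 ≥ 0 gives two branches. So sqrt: x + 1 = 2 or -2.
Step 3. [x + 1 = 2 or -2] the outer +1 inverts by subtracting 1. So sub: x = 1 or -3.

Answer: x ∈ {-3, 1}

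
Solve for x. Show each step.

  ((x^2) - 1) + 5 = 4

Step 1. [((x^2) - 1) + 5 = 4] subtract 5: x sits inside (… + 5). So sub: (x^2) - 1 = -1.
Step 2. [(x^2) - 1 = -1] 1 comes off first (add 1). So sub: x^2 = 0.
Step 3. [x^2 = 0] LHS squared, RHS 0 ≥ 0: apply √ (±), so sqrt: x = 0.

Answer: x ∈ {0}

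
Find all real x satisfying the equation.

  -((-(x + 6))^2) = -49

Step 1. [-((-(x + 6))^2) = -49] leading − — multiply by −1 ⇒ neg: (-(x + 6))^2 = 49.
Step 2. [(-(x + 6))^2 = 49] √ both sides: 49 ≥ 0 gives two branches, so sqrt: -(x + 6) = 7 or -7.
Step 3. [-(x + 6) = 7 or -7] leading − — multiply by −1, so neg: x + 6 = -7 or 7.
Step 4. [x + 6 = -7 or 7] the outer +6 inverts by subtracting 6 ⇒ sub: x = -13 or 1.

Answer: x ∈ {-13, 1}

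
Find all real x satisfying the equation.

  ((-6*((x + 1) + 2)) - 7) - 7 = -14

Step 1. [((-6*((x + 1) + 2)) - 7) - 7 = -14] peel the -7: add 7 from each side ⇒ sub: (-6*((x + 1) + 2)) - 7 = -7.
Step 2. [(-6*((x + 1) + 2)) - 7 = -7] -7 is outermost — add 7 both sides. So sub: -6*((x + 1) + 2) = 0.
Step 3. [-6*((x + 1) + 2) = 0] leading coefficient -6: divide by -6. So div: (x + 1) + 2 = 0.
Step 4. [(x + 1) + 2 = 0] subtract 2: x sits inside (… + 2), so sub: x + 1 = -2.
Step 5. [x + 1 = -2] +1 is outermost — subtract 1 both sides, so sub: x = -3.

Answer: x ∈ {-3}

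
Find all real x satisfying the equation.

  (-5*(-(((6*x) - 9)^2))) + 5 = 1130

Step 1. [(-5*(-(((6*x) - 9)^2))) + 5 = 1130] -5 divides every term; factor it out, so factor: (-(((6*x) - 9)^2)) - 1 = -226.
Step 2. [(-(((6*x) - 9)^2)) - 1 = -226] peel the -1: add 1 from each side ⇒ sub: -(((6*x) - 9)^2) = -225.
Step 3. [-(((6*x) - 9)^2) = -225] leading − — multiply by −1, so neg: ((6*x) - 9)^2 = 225.
Step 4. [((6*x) - 9)^2 = 225] LHS squared, RHS 225 ≥ 0: apply √ (±), so sqrt: (6*x) - 9 = 15 or -15.
Step 5. [(6*x) - 9 = 15 or -15] 9 comes off first (add 9) ⇒ sub: 6*x = 24 or -6.
Step 6. [6*x = 24 or -6] 6 out front; divide by 6, so div: x = 4 or -1.

Answer: x ∈ {-1, 4}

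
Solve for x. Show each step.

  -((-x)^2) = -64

Step 1. [-((-x)^2) = -64] LHS negated; negate both sides ⇒ neg: (-x)^2 = 64.
Step 2. [(-x)^2 = 64] LHS squared, RHS 64 ≥ 0: apply √ (±) ⇒ sqrt: -x = 8 or -8.
Step 3. [-x = 8 or -8] flip signs both sides ⇒ neg: x = -8 or 8.

Answer: x ∈ {-8, 8}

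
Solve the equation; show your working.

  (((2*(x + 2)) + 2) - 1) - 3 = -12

Step 1. [(((2*(x + 2)) + 2) - 1) - 3 = -12] add 3: x sits inside (… - 3). So sub: ((2*(x + 2)) + 2) - 1 = -9.
Step 2. [((2*(x + 2)) + 2) - 1 = -9] -1 is outermost — add 1 both sides. So sub: (2*(x + 2)) + 2 = -8.
Step 3. [(2*(x + 2)) + 2 = -8] 2 divides every term; factor it out, so factor: (x + 2) + 1 = -4.
Step 4. [(x + 2) + 1 = -4] subtract 1: x sits inside (… + 1) ⇒ sub: x + 2 = -5.
Step 5. [x + 2 = -5] peel the +2: subtract 2 from each side. So sub: x = -7.

Answer: x ∈ {-7}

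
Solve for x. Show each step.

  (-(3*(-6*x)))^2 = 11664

Step 1. [(-(3*(-6*x)))^2 = 11664] LHS squared, RHS 11664 ≥ 0: apply √ (±). So sqrt: -(3*(-6*x)) = 108 or -108.
Step 2. [-(3*(-6*x)) = 108 or -108] flip signs both sides ⇒ neg: 3*(-6*x) = -108 or 108.
Step 3. [3*(-6*x) = -108 or 108] divide by the outer 3 ⇒ div: -6*x = -36 or 36.
Step 4. [-6*x = -36 or 36] divide by the outer -6. So div: x = 6 or -6.

Answer: x ∈ {-6, 6}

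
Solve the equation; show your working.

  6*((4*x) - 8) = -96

Step 1. [6*((4*x) - 8) = -96] leading coefficient 6: divide by 6, so div: (4*x) - 8 = -16.
Step 2. [(4*x) - 8 = -16] add 8: x sits inside (… - 8) ⇒ sub: 4*x = -8.
Step 3. [4*x = -8] 4 out front; divide by 4 ⇒ div: x = -2.

Answer: x ∈ {-2}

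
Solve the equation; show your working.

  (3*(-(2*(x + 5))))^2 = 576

Step 1. [(3*(-(2*(x + 5))))^2 = 576] 576 ≥ 0, LHS is (·)² — take ±√, so sqrt: 3*(-(2*(x + 5))) = 24 or -24.
Step 2. [3*(-(2*(x + 5))) = 24 or -24] leading coefficient 3: divide by 3, so div: -(2*(x + 5)) = 8 or -8.
Step 3. [-(2*(x + 5)) = 8 or -8] flip signs both sides, so neg: 2*(x + 5) = -8 or 8.
Step 4. [2*(x + 5) = -8 or 8] leading coefficient 2: divide by 2. So div: x + 5 = -4 or 4.
Step 5. [x + 5 = -4 or 4] the outer +5 inverts by subtracting 5 ⇒ sub: x = -9 or -1.

Answer: x ∈ {-9, -1}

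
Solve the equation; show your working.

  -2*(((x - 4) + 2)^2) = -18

Step 1. [-2*(((x - 4) + 2)^2) = -18] divide by the outer -2. So div: ((x - 4) + 2)^2 = 9.
Step 2. [((x - 4) + 2)^2 = 9] √ both sides: 9 ≥ 0 gives two branches ⇒ sqrt: (x - 4) + 2 = 3 or -3.
Step 3. [(x - 4) + 2 = 3 or -3] 2 comes off first (subtract 2). So sub: x - 4 = 1 or -5.
Step 4. [x - 4 = 1 or -5] peel the -4: add 4 from each side, so sub: x = 5 or -1.

Answer: x ∈ {-1, 5}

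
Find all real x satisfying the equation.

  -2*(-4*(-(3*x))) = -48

Step 1. [-2*(-4*(-(3*x))) = -48] LHS = -2·(…); ÷-2 both sides, so div: -4*(-(3*x)) = 24.
Step 2. [-4*(-(3*x)) = 24] divide by the outer -4. So div: -(3*x) = -6.
Step 3. [-(3*x) = -6] flip signs both sides. So neg: 3*x = 6.
Step 4. [3*x = 6] 3 out front; divide by 3. So div: x = 2.

Answer: x ∈ {2}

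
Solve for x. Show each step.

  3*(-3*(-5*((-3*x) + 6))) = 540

Step 1. [3*(-3*(-5*((-3*x) + 6))) = 540] divide by the outer 3. So div: -3*(-5*((-3*x) + 6)) = 180.
Step 2. [-3*(-5*((-3*x) + 6)) = 180] leading coefficient -3: divide by -3. So div: -5*((-3*x) + 6) = -60.
Step 3. [-5*((-3*x) + 6) = -60] -5 out front; divide by -5, so div: (-3*x) + 6 = 12.
Step 4. [(-3*x) + 6 = 12] peel the +6: subtract 6 from each side ⇒ sub: -3*x = 6.
Step 5. [-3*x = 6] divide by the outer -3 ⇒ div: x = -2.

Answer: x ∈ {-2}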